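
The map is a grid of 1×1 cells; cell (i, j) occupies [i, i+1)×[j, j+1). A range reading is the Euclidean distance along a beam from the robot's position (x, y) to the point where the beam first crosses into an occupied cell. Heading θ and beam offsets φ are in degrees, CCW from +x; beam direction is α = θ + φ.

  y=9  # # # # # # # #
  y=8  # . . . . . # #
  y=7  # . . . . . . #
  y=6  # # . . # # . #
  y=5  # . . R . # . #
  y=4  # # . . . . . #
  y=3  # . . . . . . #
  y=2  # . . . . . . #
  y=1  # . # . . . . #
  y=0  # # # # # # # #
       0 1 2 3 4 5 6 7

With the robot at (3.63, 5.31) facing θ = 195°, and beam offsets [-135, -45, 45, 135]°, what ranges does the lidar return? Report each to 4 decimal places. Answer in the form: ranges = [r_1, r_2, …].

beam 1: φ=-135°, α=60°
  dir = (cos 60°, sin 60°) = (0.5000, 0.8660); from cell (3,5)
  next x-line at t=0.7400, next y-line at t=0.7967; Δt_x=2.0000, Δt_y=1.1547
    x: enter (4,5) at t=0.7400
    y: enter (4,6) at t=0.7967 ← occupied
  → r_1 = 0.7967
beam 2: φ=-45°, α=150°
  dir = (cos 150°, sin 150°) = (-0.8660, 0.5000); from cell (3,5)
  next x-line at t=0.7275, next y-line at t=1.3800; Δt_x=1.1547, Δt_y=2.0000
    x: enter (2,5) at t=0.7275
    y: enter (2,6) at t=1.3800
    x: enter (1,6) at t=1.8822 ← occupied
  → r_2 = 1.8822
beam 3: φ=45°, α=240°
  dir = (cos 240°, sin 240°) = (-0.5000, -0.8660); from cell (3,5)
  next x-line at t=1.2600, next y-line at t=0.3580; Δt_x=2.0000, Δt_y=1.1547
    y: enter (3,4) at t=0.3580
    x: enter (2,4) at t=1.2600
    y: enter (2,3) at t=1.5127
    y: enter (2,2) at t=2.6674
    x: enter (1,2) at t=3.2600
    y: enter (1,1) at t=3.8221
    y: enter (1,0) at t=4.9768 ← occupied
  → r_3 = 4.9768
beam 4: φ=135°, α=330°
  dir = (cos 330°, sin 330°) = (0.8660, -0.5000); from cell (3,5)
  next x-line at t=0.4272, next y-line at t=0.6200; Δt_x=1.1547, Δt_y=2.0000
    x: enter (4,5) at t=0.4272
    y: enter (4,4) at t=0.6200
    x: enter (5,4) at t=1.5819
    y: enter (5,3) at t=2.6200
    x: enter (6,3) at t=2.7366
    x: enter (7,3) at t=3.8913 ← occupied
  → r_4 = 3.8913

ranges = [0.7967, 1.8822, 4.9768, 3.8913]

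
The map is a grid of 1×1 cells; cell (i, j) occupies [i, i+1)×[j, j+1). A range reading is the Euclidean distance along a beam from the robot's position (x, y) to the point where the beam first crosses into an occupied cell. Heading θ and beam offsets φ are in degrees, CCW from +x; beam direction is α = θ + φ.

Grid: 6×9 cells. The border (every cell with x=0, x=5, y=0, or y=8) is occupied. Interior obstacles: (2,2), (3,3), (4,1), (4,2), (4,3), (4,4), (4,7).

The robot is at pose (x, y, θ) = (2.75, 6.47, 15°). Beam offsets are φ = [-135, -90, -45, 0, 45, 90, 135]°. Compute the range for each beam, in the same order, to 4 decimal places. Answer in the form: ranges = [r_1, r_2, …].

ranges = [3.5000, 2.5571, 2.5981, 2.0478, 1.7667, 1.5840, 2.0207]

beam 1: φ=-135°, α=240°
  d=(-0.5000,-0.8660)  start (2,6)  tX=1.5000 tY=0.5427  stride 1/|dx|=2.0000 1/|dy|=1.1547
    cross y-line → (2,5), t=0.5427
    cross x-line → (1,5), t=1.5000
    cross y-line → (1,4), t=1.6974
    cross y-line → (1,3), t=2.8521
    cross x-line → (0,3), t=3.5000 (wall)
  → r_1 = 3.5000
beam 2: φ=-90°, α=285°
  d=(0.2588,-0.9659)  start (2,6)  tX=0.9659 tY=0.4866  stride 1/|dx|=3.8637 1/|dy|=1.0353
    cross y-line → (2,5), t=0.4866
    cross x-line → (3,5), t=0.9659
    cross y-line → (3,4), t=1.5219
    cross y-line → (3,3), t=2.5571 (wall)
  → r_2 = 2.5571
beam 3: φ=-45°, α=330°
  d=(0.8660,-0.5000)  start (2,6)  tX=0.2887 tY=0.9400  stride 1/|dx|=1.1547 1/|dy|=2.0000
    cross x-line → (3,6), t=0.2887
    cross y-line → (3,5), t=0.9400
    cross x-line → (4,5), t=1.4434
    cross x-line → (5,5), t=2.5981 (wall)
  → r_3 = 2.5981
beam 4: φ=0°, α=15°
  d=(0.9659,0.2588)  start (2,6)  tX=0.2588 tY=2.0478  stride 1/|dx|=1.0353 1/|dy|=3.8637
    cross x-line → (3,6), t=0.2588
    cross x-line → (4,6), t=1.2941
    cross y-line → (4,7), t=2.0478 (wall)
  → r_4 = 2.0478
beam 5: φ=45°, α=60°
  d=(0.5000,0.8660)  start (2,6)  tX=0.5000 tY=0.6120  stride 1/|dx|=2.0000 1/|dy|=1.1547
    cross x-line → (3,6), t=0.5000
    cross y-line → (3,7), t=0.6120
    cross y-line → (3,8), t=1.7667 (wall)
  → r_5 = 1.7667
beam 6: φ=90°, α=105°
  d=(-0.2588,0.9659)  start (2,6)  tX=2.8978 tY=0.5487  stride 1/|dx|=3.8637 1/|dy|=1.0353
    cross y-line → (2,7), t=0.5487
    cross y-line → (2,8), t=1.5840 (wall)
  → r_6 = 1.5840
beam 7: φ=135°, α=150°
  d=(-0.8660,0.5000)  start (2,6)  tX=0.8660 tY=1.0600  stride 1/|dx|=1.1547 1/|dy|=2.0000
    cross x-line → (1,6), t=0.8660
    cross y-line → (1,7), t=1.0600
    cross x-line → (0,7), t=2.0207 (wall)
  → r_7 = 2.0207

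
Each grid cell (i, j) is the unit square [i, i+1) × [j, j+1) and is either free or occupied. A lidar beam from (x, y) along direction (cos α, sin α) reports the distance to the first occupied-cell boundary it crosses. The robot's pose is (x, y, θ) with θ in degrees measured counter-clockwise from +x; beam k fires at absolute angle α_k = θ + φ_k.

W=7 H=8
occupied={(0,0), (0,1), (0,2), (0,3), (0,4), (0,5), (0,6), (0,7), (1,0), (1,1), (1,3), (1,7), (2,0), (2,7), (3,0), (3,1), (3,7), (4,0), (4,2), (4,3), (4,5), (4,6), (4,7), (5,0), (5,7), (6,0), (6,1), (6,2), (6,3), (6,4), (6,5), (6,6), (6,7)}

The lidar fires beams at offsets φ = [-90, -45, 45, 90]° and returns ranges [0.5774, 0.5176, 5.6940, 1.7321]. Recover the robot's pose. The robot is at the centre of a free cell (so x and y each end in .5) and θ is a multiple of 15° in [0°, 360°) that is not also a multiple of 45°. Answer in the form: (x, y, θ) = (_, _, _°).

(x, y, θ) = (2.5, 1.5, 30°)

The pose lattice has 23·16 = 368 candidates. Test each by forward raycasting.
  (3.5, 5.5, 30°): beam 1 = 1.7321 ≠ 0.5774 ✗
  (5.5, 5.5, 345°): beam 1 = 1.9319 ≠ 0.5774 ✗
  (2.5, 5.5, 285°): beam 1 = 1.5529 ≠ 0.5774 ✗
  (5.5, 4.5, 120°): beam 2 = 1.9319 ≠ 0.5176 ✗
  …
  (2.5, 1.5, 30°): r_1=0.5774, r_2=0.5176, r_3=5.6940, r_4=1.7321 — all match ✓
Unique over the lattice → pose = (2.5, 1.5, 30°).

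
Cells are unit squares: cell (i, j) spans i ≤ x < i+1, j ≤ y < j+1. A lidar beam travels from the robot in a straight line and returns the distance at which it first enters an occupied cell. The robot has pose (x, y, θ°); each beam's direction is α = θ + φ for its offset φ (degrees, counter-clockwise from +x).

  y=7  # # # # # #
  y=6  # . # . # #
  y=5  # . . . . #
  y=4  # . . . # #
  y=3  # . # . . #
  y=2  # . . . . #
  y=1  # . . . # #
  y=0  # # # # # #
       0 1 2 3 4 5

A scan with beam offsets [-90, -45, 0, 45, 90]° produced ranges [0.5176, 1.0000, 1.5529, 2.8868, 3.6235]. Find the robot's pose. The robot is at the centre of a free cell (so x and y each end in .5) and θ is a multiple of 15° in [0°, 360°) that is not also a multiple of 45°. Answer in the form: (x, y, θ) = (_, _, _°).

Enumerate (i+0.5, j+0.5, θ) over the 19 free cells and 16 admissible headings. For each, cast all 5 beams and compare to the given ranges.
  (2.5, 1.5, 75°): beam 1 = 1.5529 ≠ 0.5176 ✗
  (4.5, 3.5, 240°): beam 1 = 4.0415 ≠ 0.5176 ✗
  (1.5, 2.5, 105°): beam 1 = 3.6235 ≠ 0.5176 ✗
  (3.5, 6.5, 300°): beam 1 = 0.5774 ≠ 0.5176 ✗
  …
  (1.5, 2.5, 285°): r_1=0.5176, r_2=1.0000, r_3=1.5529, r_4=2.8868, r_5=3.6235 — all match ✓
No second candidate reproduces the full scan.

(x, y, θ) = (1.5, 2.5, 285°)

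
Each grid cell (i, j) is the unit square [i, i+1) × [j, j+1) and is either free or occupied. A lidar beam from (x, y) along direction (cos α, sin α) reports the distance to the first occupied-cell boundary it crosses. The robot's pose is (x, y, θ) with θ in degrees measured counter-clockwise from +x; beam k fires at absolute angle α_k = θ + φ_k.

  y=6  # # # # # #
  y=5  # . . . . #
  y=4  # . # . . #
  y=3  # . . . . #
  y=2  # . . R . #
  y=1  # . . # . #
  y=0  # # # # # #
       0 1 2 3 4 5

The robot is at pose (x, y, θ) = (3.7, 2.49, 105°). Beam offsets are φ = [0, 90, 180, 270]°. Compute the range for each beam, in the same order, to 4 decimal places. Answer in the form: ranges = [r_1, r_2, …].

beam 1: φ=0°, α=105°
  d=(-0.2588,0.9659)  start (3,2)  tX=2.7046 tY=0.5280  stride 1/|dx|=3.8637 1/|dy|=1.0353
    cross y-line → (3,3), t=0.5280
    cross y-line → (3,4), t=1.5633
    cross y-line → (3,5), t=2.5985
    cross x-line → (2,5), t=2.7046
    cross y-line → (2,6), t=3.6338 (wall)
  → r_1 = 3.6338
beam 2: φ=90°, α=195°
  d=(-0.9659,-0.2588)  start (3,2)  tX=0.7247 tY=1.8932  stride 1/|dx|=1.0353 1/|dy|=3.8637
    cross x-line → (2,2), t=0.7247
    cross x-line → (1,2), t=1.7600
    cross y-line → (1,1), t=1.8932
    cross x-line → (0,1), t=2.7952 (wall)
  → r_2 = 2.7952
beam 3: φ=180°, α=285°
  d=(0.2588,-0.9659)  start (3,2)  tX=1.1591 tY=0.5073  stride 1/|dx|=3.8637 1/|dy|=1.0353
    cross y-line → (3,1), t=0.5073 (wall)
  → r_3 = 0.5073
beam 4: φ=270°, α=15°
  d=(0.9659,0.2588)  start (3,2)  tX=0.3106 tY=1.9705  stride 1/|dx|=1.0353 1/|dy|=3.8637
    cross x-line → (4,2), t=0.3106
    cross x-line → (5,2), t=1.3459 (wall)
  → r_4 = 1.3459

ranges = [3.6338, 2.7952, 0.5073, 1.3459]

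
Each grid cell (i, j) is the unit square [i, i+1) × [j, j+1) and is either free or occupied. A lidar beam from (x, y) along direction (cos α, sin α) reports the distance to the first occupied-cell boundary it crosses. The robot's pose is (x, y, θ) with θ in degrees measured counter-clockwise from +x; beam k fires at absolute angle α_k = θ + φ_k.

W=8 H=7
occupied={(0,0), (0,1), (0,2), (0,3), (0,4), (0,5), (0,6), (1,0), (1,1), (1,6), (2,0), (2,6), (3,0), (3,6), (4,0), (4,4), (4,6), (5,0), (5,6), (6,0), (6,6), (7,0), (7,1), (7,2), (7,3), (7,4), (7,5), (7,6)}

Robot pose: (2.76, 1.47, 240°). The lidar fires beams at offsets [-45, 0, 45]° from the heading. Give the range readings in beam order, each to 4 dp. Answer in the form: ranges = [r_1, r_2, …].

beam 1: φ=-45°, α=195°
  dir = (cos 195°, sin 195°) = (-0.9659, -0.2588); from cell (2,1)
  next x-line at t=0.7868, next y-line at t=1.8159; Δt_x=1.0353, Δt_y=3.8637
    x: enter (1,1) at t=0.7868 ← occupied
  → r_1 = 0.7868
beam 2: φ=0°, α=240°
  dir = (cos 240°, sin 240°) = (-0.5000, -0.8660); from cell (2,1)
  next x-line at t=1.5200, next y-line at t=0.5427; Δt_x=2.0000, Δt_y=1.1547
    y: enter (2,0) at t=0.5427 ← occupied
  → r_2 = 0.5427
beam 3: φ=45°, α=285°
  dir = (cos 285°, sin 285°) = (0.2588, -0.9659); from cell (2,1)
  next x-line at t=0.9273, next y-line at t=0.4866; Δt_x=3.8637, Δt_y=1.0353
    y: enter (2,0) at t=0.4866 ← occupied
  → r_3 = 0.4866

ranges = [0.7868, 0.5427, 0.4866]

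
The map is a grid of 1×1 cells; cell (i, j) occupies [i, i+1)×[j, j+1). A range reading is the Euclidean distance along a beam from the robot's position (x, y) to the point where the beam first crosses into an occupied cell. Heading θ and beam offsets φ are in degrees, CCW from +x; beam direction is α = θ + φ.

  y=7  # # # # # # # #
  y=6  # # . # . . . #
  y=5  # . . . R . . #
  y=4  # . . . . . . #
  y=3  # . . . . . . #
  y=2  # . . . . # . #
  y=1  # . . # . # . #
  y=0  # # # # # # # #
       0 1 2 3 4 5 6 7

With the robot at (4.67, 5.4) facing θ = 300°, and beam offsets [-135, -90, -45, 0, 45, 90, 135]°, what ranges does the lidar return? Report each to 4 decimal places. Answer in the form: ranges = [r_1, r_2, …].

ranges = [2.7642, 4.2378, 3.5199, 4.6600, 2.4122, 2.6905, 1.6564]

beam 1: φ=-135°, α=165°
  dir = (cos 165°, sin 165°) = (-0.9659, 0.2588); from cell (4,5)
  next x-line at t=0.6936, next y-line at t=2.3182; Δt_x=1.0353, Δt_y=3.8637
    x: enter (3,5) at t=0.6936
    x: enter (2,5) at t=1.7289
    y: enter (2,6) at t=2.3182
    x: enter (1,6) at t=2.7642 ← occupied
  → r_1 = 2.7642
beam 2: φ=-90°, α=210°
  dir = (cos 210°, sin 210°) = (-0.8660, -0.5000); from cell (4,5)
  next x-line at t=0.7736, next y-line at t=0.8000; Δt_x=1.1547, Δt_y=2.0000
    x: enter (3,5) at t=0.7736
    y: enter (3,4) at t=0.8000
    x: enter (2,4) at t=1.9283
    y: enter (2,3) at t=2.8000
    x: enter (1,3) at t=3.0831
    x: enter (0,3) at t=4.2378 ← occupied
  → r_2 = 4.2378
beam 3: φ=-45°, α=255°
  dir = (cos 255°, sin 255°) = (-0.2588, -0.9659); from cell (4,5)
  next x-line at t=2.5887, next y-line at t=0.4141; Δt_x=3.8637, Δt_y=1.0353
    y: enter (4,4) at t=0.4141
    y: enter (4,3) at t=1.4494
    y: enter (4,2) at t=2.4847
    x: enter (3,2) at t=2.5887
    y: enter (3,1) at t=3.5199 ← occupied
  → r_3 = 3.5199
beam 4: φ=0°, α=300°
  dir = (cos 300°, sin 300°) = (0.5000, -0.8660); from cell (4,5)
  next x-line at t=0.6600, next y-line at t=0.4619; Δt_x=2.0000, Δt_y=1.1547
    y: enter (4,4) at t=0.4619
    x: enter (5,4) at t=0.6600
    y: enter (5,3) at t=1.6166
    x: enter (6,3) at t=2.6600
    y: enter (6,2) at t=2.7713
    y: enter (6,1) at t=3.9260
    x: enter (7,1) at t=4.6600 ← occupied
  → r_4 = 4.6600
beam 5: φ=45°, α=345°
  dir = (cos 345°, sin 345°) = (0.9659, -0.2588); from cell (4,5)
  next x-line at t=0.3416, next y-line at t=1.5455; Δt_x=1.0353, Δt_y=3.8637
    x: enter (5,5) at t=0.3416
    x: enter (6,5) at t=1.3769
    y: enter (6,4) at t=1.5455
    x: enter (7,4) at t=2.4122 ← occupied
  → r_5 = 2.4122
beam 6: φ=90°, α=30°
  dir = (cos 30°, sin 30°) = (0.8660, 0.5000); from cell (4,5)
  next x-line at t=0.3811, next y-line at t=1.2000; Δt_x=1.1547, Δt_y=2.0000
    x: enter (5,5) at t=0.3811
    y: enter (5,6) at t=1.2000
    x: enter (6,6) at t=1.5358
    x: enter (7,6) at t=2.6905 ← occupied
  → r_6 = 2.6905
beam 7: φ=135°, α=75°
  dir = (cos 75°, sin 75°) = (0.2588, 0.9659); from cell (4,5)
  next x-line at t=1.2750, next y-line at t=0.6212; Δt_x=3.8637, Δt_y=1.0353
    y: enter (4,6) at t=0.6212
    x: enter (5,6) at t=1.2750
    y: enter (5,7) at t=1.6564 ← occupied
  → r_7 = 1.6564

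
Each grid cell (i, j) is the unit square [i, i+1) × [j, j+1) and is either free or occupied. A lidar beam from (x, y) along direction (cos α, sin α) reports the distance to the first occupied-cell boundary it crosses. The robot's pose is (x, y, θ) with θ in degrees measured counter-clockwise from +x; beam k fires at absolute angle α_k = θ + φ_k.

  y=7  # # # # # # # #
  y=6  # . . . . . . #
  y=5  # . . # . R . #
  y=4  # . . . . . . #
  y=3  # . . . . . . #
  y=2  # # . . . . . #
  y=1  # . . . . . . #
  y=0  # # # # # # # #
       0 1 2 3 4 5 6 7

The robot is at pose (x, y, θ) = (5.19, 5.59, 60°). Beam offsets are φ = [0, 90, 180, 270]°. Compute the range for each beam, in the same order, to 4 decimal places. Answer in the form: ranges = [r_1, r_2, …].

ranges = [1.6281, 2.8200, 5.3001, 2.0900]

beam 1: φ=0°, α=60°
  direction (0.5000, 0.8660); cell (5,5); t to first gridline: x 1.6200, y 0.4734 (then +2.0000 / +1.1547)
    (5,6) via y @ 0.4734
    (6,6) via x @ 1.6200
    (6,7) via y @ 1.6281  # hit
  → r_1 = 1.6281
beam 2: φ=90°, α=150°
  direction (-0.8660, 0.5000); cell (5,5); t to first gridline: x 0.2194, y 0.8200 (then +1.1547 / +2.0000)
    (4,5) via x @ 0.2194
    (4,6) via y @ 0.8200
    (3,6) via x @ 1.3741
    (2,6) via x @ 2.5288
    (2,7) via y @ 2.8200  # hit
  → r_2 = 2.8200
beam 3: φ=180°, α=240°
  direction (-0.5000, -0.8660); cell (5,5); t to first gridline: x 0.3800, y 0.6813 (then +2.0000 / +1.1547)
    (4,5) via x @ 0.3800
    (4,4) via y @ 0.6813
    (4,3) via y @ 1.8360
    (3,3) via x @ 2.3800
    (3,2) via y @ 2.9907
    (3,1) via y @ 4.1454
    (2,1) via x @ 4.3800
    (2,0) via y @ 5.3001  # hit
  → r_3 = 5.3001
beam 4: φ=270°, α=330°
  direction (0.8660, -0.5000); cell (5,5); t to first gridline: x 0.9353, y 1.1800 (then +1.1547 / +2.0000)
    (6,5) via x @ 0.9353
    (6,4) via y @ 1.1800
    (7,4) via x @ 2.0900  # hit
  → r_4 = 2.0900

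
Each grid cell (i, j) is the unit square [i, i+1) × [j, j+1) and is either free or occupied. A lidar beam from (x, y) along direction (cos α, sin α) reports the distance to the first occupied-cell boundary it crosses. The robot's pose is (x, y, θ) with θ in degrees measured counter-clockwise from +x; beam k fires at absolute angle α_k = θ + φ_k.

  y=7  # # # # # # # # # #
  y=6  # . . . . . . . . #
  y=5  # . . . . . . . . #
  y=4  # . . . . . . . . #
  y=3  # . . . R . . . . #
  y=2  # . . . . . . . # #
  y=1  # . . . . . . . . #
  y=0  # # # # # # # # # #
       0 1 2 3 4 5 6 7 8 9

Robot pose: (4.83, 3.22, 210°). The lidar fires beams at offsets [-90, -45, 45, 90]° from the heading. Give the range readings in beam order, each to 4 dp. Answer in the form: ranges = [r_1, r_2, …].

ranges = [4.3648, 3.9651, 2.2983, 2.5634]

beam 1: φ=-90°, α=120°
  d=(-0.5000,0.8660)  start (4,3)  tX=1.6600 tY=0.9007  stride 1/|dx|=2.0000 1/|dy|=1.1547
    cross y-line → (4,4), t=0.9007
    cross x-line → (3,4), t=1.6600
    cross y-line → (3,5), t=2.0554
    cross y-line → (3,6), t=3.2101
    cross x-line → (2,6), t=3.6600
    cross y-line → (2,7), t=4.3648 (wall)
  → r_1 = 4.3648
beam 2: φ=-45°, α=165°
  d=(-0.9659,0.2588)  start (4,3)  tX=0.8593 tY=3.0137  stride 1/|dx|=1.0353 1/|dy|=3.8637
    cross x-line → (3,3), t=0.8593
    cross x-line → (2,3), t=1.8946
    cross x-line → (1,3), t=2.9298
    cross y-line → (1,4), t=3.0137
    cross x-line → (0,4), t=3.9651 (wall)
  → r_2 = 3.9651
beam 3: φ=45°, α=255°
  d=(-0.2588,-0.9659)  start (4,3)  tX=3.2069 tY=0.2278  stride 1/|dx|=3.8637 1/|dy|=1.0353
    cross y-line → (4,2), t=0.2278
    cross y-line → (4,1), t=1.2630
    cross y-line → (4,0), t=2.2983 (wall)
  → r_3 = 2.2983
beam 4: φ=90°, α=300°
  d=(0.5000,-0.8660)  start (4,3)  tX=0.3400 tY=0.2540  stride 1/|dx|=2.0000 1/|dy|=1.1547
    cross y-line → (4,2), t=0.2540
    cross x-line → (5,2), t=0.3400
    cross y-line → (5,1), t=1.4087
    cross x-line → (6,1), t=2.3400
    cross y-line → (6,0), t=2.5634 (wall)
  → r_4 = 2.5634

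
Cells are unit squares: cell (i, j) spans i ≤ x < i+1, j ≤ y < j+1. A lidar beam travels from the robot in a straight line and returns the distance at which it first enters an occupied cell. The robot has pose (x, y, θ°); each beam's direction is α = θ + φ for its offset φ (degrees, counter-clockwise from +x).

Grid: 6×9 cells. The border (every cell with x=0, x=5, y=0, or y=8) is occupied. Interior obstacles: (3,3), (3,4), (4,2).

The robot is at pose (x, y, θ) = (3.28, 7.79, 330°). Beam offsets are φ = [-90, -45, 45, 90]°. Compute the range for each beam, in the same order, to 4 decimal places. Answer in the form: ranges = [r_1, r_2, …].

ranges = [4.5600, 4.9590, 0.8114, 0.2425]

beam 1: φ=-90°, α=240°
  dir = (cos 240°, sin 240°) = (-0.5000, -0.8660); from cell (3,7)
  next x-line at t=0.5600, next y-line at t=0.9122; Δt_x=2.0000, Δt_y=1.1547
    x: enter (2,7) at t=0.5600
    y: enter (2,6) at t=0.9122
    y: enter (2,5) at t=2.0669
    x: enter (1,5) at t=2.5600
    y: enter (1,4) at t=3.2216
    y: enter (1,3) at t=4.3763
    x: enter (0,3) at t=4.5600 ← occupied
  → r_1 = 4.5600
beam 2: φ=-45°, α=285°
  dir = (cos 285°, sin 285°) = (0.2588, -0.9659); from cell (3,7)
  next x-line at t=2.7819, next y-line at t=0.8179; Δt_x=3.8637, Δt_y=1.0353
    y: enter (3,6) at t=0.8179
    y: enter (3,5) at t=1.8531
    x: enter (4,5) at t=2.7819
    y: enter (4,4) at t=2.8884
    y: enter (4,3) at t=3.9237
    y: enter (4,2) at t=4.9590 ← occupied
  → r_2 = 4.9590
beam 3: φ=45°, α=15°
  dir = (cos 15°, sin 15°) = (0.9659, 0.2588); from cell (3,7)
  next x-line at t=0.7454, next y-line at t=0.8114; Δt_x=1.0353, Δt_y=3.8637
    x: enter (4,7) at t=0.7454
    y: enter (4,8) at t=0.8114 ← occupied
  → r_3 = 0.8114
beam 4: φ=90°, α=60°
  dir = (cos 60°, sin 60°) = (0.5000, 0.8660); from cell (3,7)
  next x-line at t=1.4400, next y-line at t=0.2425; Δt_x=2.0000, Δt_y=1.1547
    y: enter (3,8) at t=0.2425 ← occupied
  → r_4 = 0.2425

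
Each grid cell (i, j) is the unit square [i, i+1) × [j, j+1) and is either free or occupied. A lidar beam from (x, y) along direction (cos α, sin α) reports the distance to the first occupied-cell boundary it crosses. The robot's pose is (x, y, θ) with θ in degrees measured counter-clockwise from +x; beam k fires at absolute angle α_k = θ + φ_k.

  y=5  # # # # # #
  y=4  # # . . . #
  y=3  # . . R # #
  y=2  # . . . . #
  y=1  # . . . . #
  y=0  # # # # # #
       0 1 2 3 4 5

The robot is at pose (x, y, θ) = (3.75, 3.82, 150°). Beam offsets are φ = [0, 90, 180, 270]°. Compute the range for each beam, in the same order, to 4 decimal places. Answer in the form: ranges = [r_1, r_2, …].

beam 1: φ=0°, α=150°
  dir = (cos 150°, sin 150°) = (-0.8660, 0.5000); from cell (3,3)
  next x-line at t=0.8660, next y-line at t=0.3600; Δt_x=1.1547, Δt_y=2.0000
    y: enter (3,4) at t=0.3600
    x: enter (2,4) at t=0.8660
    x: enter (1,4) at t=2.0207 ← occupied
  → r_1 = 2.0207
beam 2: φ=90°, α=240°
  dir = (cos 240°, sin 240°) = (-0.5000, -0.8660); from cell (3,3)
  next x-line at t=1.5000, next y-line at t=0.9469; Δt_x=2.0000, Δt_y=1.1547
    y: enter (3,2) at t=0.9469
    x: enter (2,2) at t=1.5000
    y: enter (2,1) at t=2.1016
    y: enter (2,0) at t=3.2563 ← occupied
  → r_2 = 3.2563
beam 3: φ=180°, α=330°
  dir = (cos 330°, sin 330°) = (0.8660, -0.5000); from cell (3,3)
  next x-line at t=0.2887, next y-line at t=1.6400; Δt_x=1.1547, Δt_y=2.0000
    x: enter (4,3) at t=0.2887 ← occupied
  → r_3 = 0.2887
beam 4: φ=270°, α=60°
  dir = (cos 60°, sin 60°) = (0.5000, 0.8660); from cell (3,3)
  next x-line at t=0.5000, next y-line at t=0.2078; Δt_x=2.0000, Δt_y=1.1547
    y: enter (3,4) at t=0.2078
    x: enter (4,4) at t=0.5000
    y: enter (4,5) at t=1.3625 ← occupied
  → r_4 = 1.3625

ranges = [2.0207, 3.2563, 0.2887, 1.3625]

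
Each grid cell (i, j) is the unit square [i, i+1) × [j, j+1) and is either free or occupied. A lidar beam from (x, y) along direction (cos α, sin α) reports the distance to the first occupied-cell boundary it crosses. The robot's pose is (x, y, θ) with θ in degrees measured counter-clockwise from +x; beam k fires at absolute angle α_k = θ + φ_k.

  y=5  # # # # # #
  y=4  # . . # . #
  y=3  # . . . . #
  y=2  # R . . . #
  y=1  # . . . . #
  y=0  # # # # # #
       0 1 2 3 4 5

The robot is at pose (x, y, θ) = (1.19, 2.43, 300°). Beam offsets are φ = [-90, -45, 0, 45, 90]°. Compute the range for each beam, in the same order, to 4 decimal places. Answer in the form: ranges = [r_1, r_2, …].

ranges = [0.2194, 0.7341, 1.6512, 3.9444, 3.1400]

beam 1: φ=-90°, α=210°
  dir = (cos 210°, sin 210°) = (-0.8660, -0.5000); from cell (1,2)
  next x-line at t=0.2194, next y-line at t=0.8600; Δt_x=1.1547, Δt_y=2.0000
    x: enter (0,2) at t=0.2194 ← occupied
  → r_1 = 0.2194
beam 2: φ=-45°, α=255°
  dir = (cos 255°, sin 255°) = (-0.2588, -0.9659); from cell (1,2)
  next x-line at t=0.7341, next y-line at t=0.4452; Δt_x=3.8637, Δt_y=1.0353
    y: enter (1,1) at t=0.4452
    x: enter (0,1) at t=0.7341 ← occupied
  → r_2 = 0.7341
beam 3: φ=0°, α=300°
  dir = (cos 300°, sin 300°) = (0.5000, -0.8660); from cell (1,2)
  next x-line at t=1.6200, next y-line at t=0.4965; Δt_x=2.0000, Δt_y=1.1547
    y: enter (1,1) at t=0.4965
    x: enter (2,1) at t=1.6200
    y: enter (2,0) at t=1.6512 ← occupied
  → r_3 = 1.6512
beam 4: φ=45°, α=345°
  dir = (cos 345°, sin 345°) = (0.9659, -0.2588); from cell (1,2)
  next x-line at t=0.8386, next y-line at t=1.6614; Δt_x=1.0353, Δt_y=3.8637
    x: enter (2,2) at t=0.8386
    y: enter (2,1) at t=1.6614
    x: enter (3,1) at t=1.8738
    x: enter (4,1) at t=2.9091
    x: enter (5,1) at t=3.9444 ← occupied
  → r_4 = 3.9444
beam 5: φ=90°, α=30°
  dir = (cos 30°, sin 30°) = (0.8660, 0.5000); from cell (1,2)
  next x-line at t=0.9353, next y-line at t=1.1400; Δt_x=1.1547, Δt_y=2.0000
    x: enter (2,2) at t=0.9353
    y: enter (2,3) at t=1.1400
    x: enter (3,3) at t=2.0900
    y: enter (3,4) at t=3.1400 ← occupied
  → r_5 = 3.1400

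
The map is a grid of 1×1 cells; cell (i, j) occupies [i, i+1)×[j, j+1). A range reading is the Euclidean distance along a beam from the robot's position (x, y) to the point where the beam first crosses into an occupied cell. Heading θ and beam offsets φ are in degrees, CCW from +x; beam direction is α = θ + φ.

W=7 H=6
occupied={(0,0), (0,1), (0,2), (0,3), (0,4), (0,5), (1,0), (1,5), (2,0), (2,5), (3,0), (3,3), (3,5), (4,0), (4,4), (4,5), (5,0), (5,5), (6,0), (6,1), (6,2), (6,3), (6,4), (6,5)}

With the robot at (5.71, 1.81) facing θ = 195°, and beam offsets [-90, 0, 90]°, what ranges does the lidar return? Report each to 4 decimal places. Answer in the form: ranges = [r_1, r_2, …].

beam 1: φ=-90°, α=105°
  direction (-0.2588, 0.9659); cell (5,1); t to first gridline: x 2.7432, y 0.1967 (then +3.8637 / +1.0353)
    (5,2) via y @ 0.1967
    (5,3) via y @ 1.2320
    (5,4) via y @ 2.2673
    (4,4) via x @ 2.7432  # hit
  → r_1 = 2.7432
beam 2: φ=0°, α=195°
  direction (-0.9659, -0.2588); cell (5,1); t to first gridline: x 0.7350, y 3.1296 (then +1.0353 / +3.8637)
    (4,1) via x @ 0.7350
    (3,1) via x @ 1.7703
    (2,1) via x @ 2.8056
    (2,0) via y @ 3.1296  # hit
  → r_2 = 3.1296
beam 3: φ=90°, α=285°
  direction (0.2588, -0.9659); cell (5,1); t to first gridline: x 1.1205, y 0.8386 (then +3.8637 / +1.0353)
    (5,0) via y @ 0.8386  # hit
  → r_3 = 0.8386

ranges = [2.7432, 3.1296, 0.8386]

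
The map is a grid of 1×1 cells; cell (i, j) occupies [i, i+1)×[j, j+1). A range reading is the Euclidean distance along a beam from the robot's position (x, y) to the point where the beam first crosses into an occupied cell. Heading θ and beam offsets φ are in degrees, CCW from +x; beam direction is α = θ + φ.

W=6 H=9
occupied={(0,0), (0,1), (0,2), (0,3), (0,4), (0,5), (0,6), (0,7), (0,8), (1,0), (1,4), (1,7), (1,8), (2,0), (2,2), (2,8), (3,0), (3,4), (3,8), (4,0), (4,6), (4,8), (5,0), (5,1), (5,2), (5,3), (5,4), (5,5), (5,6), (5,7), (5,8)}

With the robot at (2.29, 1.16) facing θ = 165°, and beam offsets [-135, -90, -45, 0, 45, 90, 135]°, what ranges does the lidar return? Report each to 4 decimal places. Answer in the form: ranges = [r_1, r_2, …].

ranges = [3.1292, 0.8696, 2.5800, 1.3355, 0.3200, 0.1656, 0.1848]

beam 1: φ=-135°, α=30°
  d=(0.8660,0.5000)  start (2,1)  tX=0.8198 tY=1.6800  stride 1/|dx|=1.1547 1/|dy|=2.0000
    cross x-line → (3,1), t=0.8198
    cross y-line → (3,2), t=1.6800
    cross x-line → (4,2), t=1.9745
    cross x-line → (5,2), t=3.1292 (wall)
  → r_1 = 3.1292
beam 2: φ=-90°, α=75°
  d=(0.2588,0.9659)  start (2,1)  tX=2.7432 tY=0.8696  stride 1/|dx|=3.8637 1/|dy|=1.0353
    cross y-line → (2,2), t=0.8696 (wall)
  → r_2 = 0.8696
beam 3: φ=-45°, α=120°
  d=(-0.5000,0.8660)  start (2,1)  tX=0.5800 tY=0.9699  stride 1/|dx|=2.0000 1/|dy|=1.1547
    cross x-line → (1,1), t=0.5800
    cross y-line → (1,2), t=0.9699
    cross y-line → (1,3), t=2.1246
    cross x-line → (0,3), t=2.5800 (wall)
  → r_3 = 2.5800
beam 4: φ=0°, α=165°
  d=(-0.9659,0.2588)  start (2,1)  tX=0.3002 tY=3.2455  stride 1/|dx|=1.0353 1/|dy|=3.8637
    cross x-line → (1,1), t=0.3002
    cross x-line → (0,1), t=1.3355 (wall)
  → r_4 = 1.3355
beam 5: φ=45°, α=210°
  d=(-0.8660,-0.5000)  start (2,1)  tX=0.3349 tY=0.3200  stride 1/|dx|=1.1547 1/|dy|=2.0000
    cross y-line → (2,0), t=0.3200 (wall)
  → r_5 = 0.3200
beam 6: φ=90°, α=255°
  d=(-0.2588,-0.9659)  start (2,1)  tX=1.1205 tY=0.1656  stride 1/|dx|=3.8637 1/|dy|=1.0353
    cross y-line → (2,0), t=0.1656 (wall)
  → r_6 = 0.1656
beam 7: φ=135°, α=300°
  d=(0.5000,-0.8660)  start (2,1)  tX=1.4200 tY=0.1848  stride 1/|dx|=2.0000 1/|dy|=1.1547
    cross y-line → (2,0), t=0.1848 (wall)
  → r_7 = 0.1848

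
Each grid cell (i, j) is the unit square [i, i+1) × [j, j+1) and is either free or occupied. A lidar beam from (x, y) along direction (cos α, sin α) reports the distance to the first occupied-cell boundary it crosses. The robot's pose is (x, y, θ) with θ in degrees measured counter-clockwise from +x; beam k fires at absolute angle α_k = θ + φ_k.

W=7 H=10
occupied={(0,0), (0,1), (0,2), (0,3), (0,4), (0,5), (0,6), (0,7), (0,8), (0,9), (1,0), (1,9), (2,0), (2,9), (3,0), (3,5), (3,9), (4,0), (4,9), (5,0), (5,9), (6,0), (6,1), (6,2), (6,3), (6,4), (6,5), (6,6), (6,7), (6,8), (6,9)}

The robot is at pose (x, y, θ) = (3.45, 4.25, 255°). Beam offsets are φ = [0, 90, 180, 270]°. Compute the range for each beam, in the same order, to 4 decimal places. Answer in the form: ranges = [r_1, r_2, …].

ranges = [3.3646, 2.6400, 0.7765, 2.5364]

beam 1: φ=0°, α=255°
  cosα=-0.2588 sinα=-0.9659 | (3,4) | tMaxX 1.7387 tMaxY 0.2588 | tΔX 3.8637 tΔY 1.0353
    t=0.2588 [y] (3,3)
    t=1.2941 [y] (3,2)
    t=1.7387 [x] (2,2)
    t=2.3294 [y] (2,1)
    t=3.3646 [y] (2,0) — stop
  → r_1 = 3.3646
beam 2: φ=90°, α=345°
  cosα=0.9659 sinα=-0.2588 | (3,4) | tMaxX 0.5694 tMaxY 0.9659 | tΔX 1.0353 tΔY 3.8637
    t=0.5694 [x] (4,4)
    t=0.9659 [y] (4,3)
    t=1.6047 [x] (5,3)
    t=2.6400 [x] (6,3) — stop
  → r_2 = 2.6400
beam 3: φ=180°, α=75°
  cosα=0.2588 sinα=0.9659 | (3,4) | tMaxX 2.1250 tMaxY 0.7765 | tΔX 3.8637 tΔY 1.0353
    t=0.7765 [y] (3,5) — stop
  → r_3 = 0.7765
beam 4: φ=270°, α=165°
  cosα=-0.9659 sinα=0.2588 | (3,4) | tMaxX 0.4659 tMaxY 2.8978 | tΔX 1.0353 tΔY 3.8637
    t=0.4659 [x] (2,4)
    t=1.5012 [x] (1,4)
    t=2.5364 [x] (0,4) — stop
  → r_4 = 2.5364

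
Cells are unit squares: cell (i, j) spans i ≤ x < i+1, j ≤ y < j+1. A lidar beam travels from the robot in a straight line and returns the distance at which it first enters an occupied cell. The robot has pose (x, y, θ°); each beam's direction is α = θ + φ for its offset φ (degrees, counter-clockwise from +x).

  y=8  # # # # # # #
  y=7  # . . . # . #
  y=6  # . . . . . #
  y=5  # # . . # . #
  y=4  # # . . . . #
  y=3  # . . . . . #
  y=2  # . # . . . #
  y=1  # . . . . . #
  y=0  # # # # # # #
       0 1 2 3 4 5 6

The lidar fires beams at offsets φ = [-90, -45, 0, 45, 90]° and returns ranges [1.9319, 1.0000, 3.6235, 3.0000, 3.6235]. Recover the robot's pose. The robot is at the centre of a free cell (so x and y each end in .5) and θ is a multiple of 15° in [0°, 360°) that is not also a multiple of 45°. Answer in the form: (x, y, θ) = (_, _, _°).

The pose lattice has 30·16 = 480 candidates. Test each by forward raycasting.
  (3.5, 5.5, 300°): beam 1 = 1.7321 ≠ 1.9319 ✗
  (4.5, 1.5, 195°): beam 1 = 6.7293 ≠ 1.9319 ✗
  (3.5, 7.5, 255°): beam 2 = 2.8868 ≠ 1.0000 ✗
  (1.5, 6.5, 255°): beam 1 = 0.5176 ≠ 1.9319 ✗
  …
  (5.5, 4.5, 165°): r_1=1.9319, r_2=1.0000, r_3=3.6235, r_4=3.0000, r_5=3.6235 — all match ✓
No second candidate reproduces the full scan.

(x, y, θ) = (5.5, 4.5, 165°)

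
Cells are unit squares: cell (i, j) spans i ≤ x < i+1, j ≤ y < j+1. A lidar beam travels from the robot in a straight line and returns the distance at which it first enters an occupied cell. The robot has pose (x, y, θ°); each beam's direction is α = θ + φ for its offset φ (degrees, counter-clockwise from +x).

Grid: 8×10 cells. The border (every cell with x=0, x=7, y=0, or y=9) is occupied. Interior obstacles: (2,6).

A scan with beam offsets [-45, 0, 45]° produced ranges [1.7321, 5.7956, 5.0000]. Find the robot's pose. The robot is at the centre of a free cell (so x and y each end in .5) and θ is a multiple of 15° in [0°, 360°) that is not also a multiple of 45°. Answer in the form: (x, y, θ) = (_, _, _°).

The pose lattice has 47·16 = 752 candidates. Test each by forward raycasting.
  (2.5, 4.5, 120°): beam 1 = 1.5529 ≠ 1.7321 ✗
  (6.5, 6.5, 75°): beam 1 = 0.5774 ≠ 1.7321 ✗
  (3.5, 3.5, 120°): beam 1 = 5.6940 ≠ 1.7321 ✗
  (3.5, 7.5, 195°): beam 1 = 2.8868 ≠ 1.7321 ✗
  (4.5, 1.5, 330°): beam 1 = 0.5176 ≠ 1.7321 ✗
  …
  (5.5, 2.5, 75°): r_1=1.7321, r_2=5.7956, r_3=5.0000 — all match ✓
No second candidate reproduces the full scan.

(x, y, θ) = (5.5, 2.5, 75°)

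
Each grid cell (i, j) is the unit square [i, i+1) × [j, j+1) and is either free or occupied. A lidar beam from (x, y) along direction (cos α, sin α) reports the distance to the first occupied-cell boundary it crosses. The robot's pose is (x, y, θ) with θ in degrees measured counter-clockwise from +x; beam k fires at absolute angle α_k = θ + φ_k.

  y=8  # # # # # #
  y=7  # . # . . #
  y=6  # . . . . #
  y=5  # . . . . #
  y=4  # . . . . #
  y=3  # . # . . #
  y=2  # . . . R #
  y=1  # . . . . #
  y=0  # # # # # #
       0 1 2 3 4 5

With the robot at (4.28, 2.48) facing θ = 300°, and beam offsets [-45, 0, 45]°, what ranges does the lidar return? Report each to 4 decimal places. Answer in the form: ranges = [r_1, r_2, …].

beam 1: φ=-45°, α=255°
  direction (-0.2588, -0.9659); cell (4,2); t to first gridline: x 1.0818, y 0.4969 (then +3.8637 / +1.0353)
    (4,1) via y @ 0.4969
    (3,1) via x @ 1.0818
    (3,0) via y @ 1.5322  # hit
  → r_1 = 1.5322
beam 2: φ=0°, α=300°
  direction (0.5000, -0.8660); cell (4,2); t to first gridline: x 1.4400, y 0.5543 (then +2.0000 / +1.1547)
    (4,1) via y @ 0.5543
    (5,1) via x @ 1.4400  # hit
  → r_2 = 1.4400
beam 3: φ=45°, α=345°
  direction (0.9659, -0.2588); cell (4,2); t to first gridline: x 0.7454, y 1.8546 (then +1.0353 / +3.8637)
    (5,2) via x @ 0.7454  # hit
  → r_3 = 0.7454

ranges = [1.5322, 1.4400, 0.7454]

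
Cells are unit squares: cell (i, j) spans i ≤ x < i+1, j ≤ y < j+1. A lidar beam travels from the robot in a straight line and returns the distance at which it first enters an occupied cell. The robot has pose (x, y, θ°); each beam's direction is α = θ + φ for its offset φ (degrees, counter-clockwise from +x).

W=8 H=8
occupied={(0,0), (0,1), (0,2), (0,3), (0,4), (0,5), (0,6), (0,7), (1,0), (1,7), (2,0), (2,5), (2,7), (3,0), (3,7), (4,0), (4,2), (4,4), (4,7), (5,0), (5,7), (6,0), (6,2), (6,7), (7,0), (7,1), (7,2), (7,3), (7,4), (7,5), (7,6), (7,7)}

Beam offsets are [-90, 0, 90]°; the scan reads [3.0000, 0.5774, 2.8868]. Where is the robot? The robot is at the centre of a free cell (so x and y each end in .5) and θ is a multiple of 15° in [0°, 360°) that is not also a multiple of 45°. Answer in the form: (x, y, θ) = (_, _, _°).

(x, y, θ) = (4.5, 5.5, 240°)

Candidates: 32 free-cell centres × 16 headings = 512 poses. Raycast each; keep the one whose scan matches to 4 dp.
  (5.5, 4.5, 195°): beam 1 = 2.5882 ≠ 3.0000 ✗
  (1.5, 3.5, 330°): beam 1 = 1.0000 ≠ 3.0000 ✗
  (6.5, 6.5, 120°): beam 1 = 0.5774 ≠ 3.0000 ✗
  (3.5, 3.5, 210°): beam 1 = 1.7321 ≠ 3.0000 ✗
  …
  (4.5, 5.5, 240°): r_1=3.0000, r_2=0.5774, r_3=2.8868 — all match ✓
No second candidate reproduces the full scan.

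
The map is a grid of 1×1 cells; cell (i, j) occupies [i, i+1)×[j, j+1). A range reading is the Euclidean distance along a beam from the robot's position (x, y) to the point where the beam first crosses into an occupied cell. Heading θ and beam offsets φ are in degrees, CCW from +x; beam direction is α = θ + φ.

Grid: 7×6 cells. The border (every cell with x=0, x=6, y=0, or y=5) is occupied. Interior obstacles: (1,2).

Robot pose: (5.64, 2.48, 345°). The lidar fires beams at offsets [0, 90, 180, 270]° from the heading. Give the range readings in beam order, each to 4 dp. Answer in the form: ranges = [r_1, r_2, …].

ranges = [0.3727, 1.3909, 4.8037, 1.5322]

beam 1: φ=0°, α=345°
  direction (0.9659, -0.2588); cell (5,2); t to first gridline: x 0.3727, y 1.8546 (then +1.0353 / +3.8637)
    (6,2) via x @ 0.3727  # hit
  → r_1 = 0.3727
beam 2: φ=90°, α=75°
  direction (0.2588, 0.9659); cell (5,2); t to first gridline: x 1.3909, y 0.5383 (then +3.8637 / +1.0353)
    (5,3) via y @ 0.5383
    (6,3) via x @ 1.3909  # hit
  → r_2 = 1.3909
beam 3: φ=180°, α=165°
  direction (-0.9659, 0.2588); cell (5,2); t to first gridline: x 0.6626, y 2.0091 (then +1.0353 / +3.8637)
    (4,2) via x @ 0.6626
    (3,2) via x @ 1.6979
    (3,3) via y @ 2.0091
    (2,3) via x @ 2.7331
    (1,3) via x @ 3.7684
    (0,3) via x @ 4.8037  # hit
  → r_3 = 4.8037
beam 4: φ=270°, α=255°
  direction (-0.2588, -0.9659); cell (5,2); t to first gridline: x 2.4728, y 0.4969 (then +3.8637 / +1.0353)
    (5,1) via y @ 0.4969
    (5,0) via y @ 1.5322  # hit
  → r_4 = 1.5322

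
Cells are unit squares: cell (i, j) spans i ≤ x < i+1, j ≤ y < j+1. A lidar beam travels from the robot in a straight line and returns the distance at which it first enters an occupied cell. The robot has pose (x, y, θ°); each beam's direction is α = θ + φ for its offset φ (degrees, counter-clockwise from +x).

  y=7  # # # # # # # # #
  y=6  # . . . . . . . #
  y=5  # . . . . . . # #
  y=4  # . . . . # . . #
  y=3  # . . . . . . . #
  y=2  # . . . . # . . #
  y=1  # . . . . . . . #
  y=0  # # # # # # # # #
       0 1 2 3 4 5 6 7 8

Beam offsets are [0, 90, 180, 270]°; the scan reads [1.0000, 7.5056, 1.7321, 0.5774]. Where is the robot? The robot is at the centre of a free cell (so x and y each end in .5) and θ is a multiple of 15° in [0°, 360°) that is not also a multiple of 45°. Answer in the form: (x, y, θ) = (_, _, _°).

Candidates: 39 free-cell centres × 16 headings = 624 poses. Raycast each; keep the one whose scan matches to 4 dp.
  (7.5, 2.5, 165°): beam 1 = 1.5529 ≠ 1.0000 ✗
  (2.5, 4.5, 150°): beam 1 = 1.7321 ≠ 1.0000 ✗
  (1.5, 2.5, 60°): beam 1 = 5.1962 ≠ 1.0000 ✗
  …
  (7.5, 2.5, 60°): r_1=1.0000, r_2=7.5056, r_3=1.7321, r_4=0.5774 — all match ✓
No second candidate reproduces the full scan.

(x, y, θ) = (7.5, 2.5, 60°)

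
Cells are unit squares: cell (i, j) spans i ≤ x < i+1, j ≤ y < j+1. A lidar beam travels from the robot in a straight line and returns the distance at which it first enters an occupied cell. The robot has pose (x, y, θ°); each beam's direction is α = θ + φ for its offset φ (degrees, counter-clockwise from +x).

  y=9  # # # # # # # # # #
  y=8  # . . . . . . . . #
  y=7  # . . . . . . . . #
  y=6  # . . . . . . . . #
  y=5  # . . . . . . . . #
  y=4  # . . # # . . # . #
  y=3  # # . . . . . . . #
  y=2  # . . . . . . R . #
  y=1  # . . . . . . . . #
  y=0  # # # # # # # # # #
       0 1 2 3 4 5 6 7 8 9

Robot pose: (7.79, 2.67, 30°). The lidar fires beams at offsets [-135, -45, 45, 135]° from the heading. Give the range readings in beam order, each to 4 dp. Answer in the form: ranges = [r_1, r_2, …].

ranges = [1.7289, 1.2527, 4.6751, 7.0295]

beam 1: φ=-135°, α=255°
  dir = (cos 255°, sin 255°) = (-0.2588, -0.9659); from cell (7,2)
  next x-line at t=3.0523, next y-line at t=0.6936; Δt_x=3.8637, Δt_y=1.0353
    y: enter (7,1) at t=0.6936
    y: enter (7,0) at t=1.7289 ← occupied
  → r_1 = 1.7289
beam 2: φ=-45°, α=345°
  dir = (cos 345°, sin 345°) = (0.9659, -0.2588); from cell (7,2)
  next x-line at t=0.2174, next y-line at t=2.5887; Δt_x=1.0353, Δt_y=3.8637
    x: enter (8,2) at t=0.2174
    x: enter (9,2) at t=1.2527 ← occupied
  → r_2 = 1.2527
beam 3: φ=45°, α=75°
  dir = (cos 75°, sin 75°) = (0.2588, 0.9659); from cell (7,2)
  next x-line at t=0.8114, next y-line at t=0.3416; Δt_x=3.8637, Δt_y=1.0353
    y: enter (7,3) at t=0.3416
    x: enter (8,3) at t=0.8114
    y: enter (8,4) at t=1.3769
    y: enter (8,5) at t=2.4122
    y: enter (8,6) at t=3.4475
    y: enter (8,7) at t=4.4827
    x: enter (9,7) at t=4.6751 ← occupied
  → r_3 = 4.6751
beam 4: φ=135°, α=165°
  dir = (cos 165°, sin 165°) = (-0.9659, 0.2588); from cell (7,2)
  next x-line at t=0.8179, next y-line at t=1.2750; Δt_x=1.0353, Δt_y=3.8637
    x: enter (6,2) at t=0.8179
    y: enter (6,3) at t=1.2750
    x: enter (5,3) at t=1.8531
    x: enter (4,3) at t=2.8884
    x: enter (3,3) at t=3.9237
    x: enter (2,3) at t=4.9590
    y: enter (2,4) at t=5.1387
    x: enter (1,4) at t=5.9942
    x: enter (0,4) at t=7.0295 ← occupied
  → r_4 = 7.0295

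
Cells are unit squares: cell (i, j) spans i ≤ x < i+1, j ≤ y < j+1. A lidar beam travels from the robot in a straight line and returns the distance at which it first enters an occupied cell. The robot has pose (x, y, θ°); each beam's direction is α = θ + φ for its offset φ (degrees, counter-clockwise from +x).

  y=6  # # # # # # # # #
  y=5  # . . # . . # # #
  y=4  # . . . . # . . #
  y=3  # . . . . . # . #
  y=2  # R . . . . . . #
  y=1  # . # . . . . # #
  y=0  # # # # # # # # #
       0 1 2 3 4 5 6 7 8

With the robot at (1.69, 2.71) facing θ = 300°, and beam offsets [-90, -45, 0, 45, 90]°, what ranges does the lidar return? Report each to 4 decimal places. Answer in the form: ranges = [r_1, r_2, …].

ranges = [0.7967, 1.7703, 0.8198, 5.4973, 3.8221]

beam 1: φ=-90°, α=210°
  d=(-0.8660,-0.5000)  start (1,2)  tX=0.7967 tY=1.4200  stride 1/|dx|=1.1547 1/|dy|=2.0000
    cross x-line → (0,2), t=0.7967 (wall)
  → r_1 = 0.7967
beam 2: φ=-45°, α=255°
  d=(-0.2588,-0.9659)  start (1,2)  tX=2.6660 tY=0.7350  stride 1/|dx|=3.8637 1/|dy|=1.0353
    cross y-line → (1,1), t=0.7350
    cross y-line → (1,0), t=1.7703 (wall)
  → r_2 = 1.7703
beam 3: φ=0°, α=300°
  d=(0.5000,-0.8660)  start (1,2)  tX=0.6200 tY=0.8198  stride 1/|dx|=2.0000 1/|dy|=1.1547
    cross x-line → (2,2), t=0.6200
    cross y-line → (2,1), t=0.8198 (wall)
  → r_3 = 0.8198
beam 4: φ=45°, α=345°
  d=(0.9659,-0.2588)  start (1,2)  tX=0.3209 tY=2.7432  stride 1/|dx|=1.0353 1/|dy|=3.8637
    cross x-line → (2,2), t=0.3209
    cross x-line → (3,2), t=1.3562
    cross x-line → (4,2), t=2.3915
    cross y-line → (4,1), t=2.7432
    cross x-line → (5,1), t=3.4268
    cross x-line → (6,1), t=4.4620
    cross x-line → (7,1), t=5.4973 (wall)
  → r_4 = 5.4973
beam 5: φ=90°, α=30°
  d=(0.8660,0.5000)  start (1,2)  tX=0.3580 tY=0.5800  stride 1/|dx|=1.1547 1/|dy|=2.0000
    cross x-line → (2,2), t=0.3580
    cross y-line → (2,3), t=0.5800
    cross x-line → (3,3), t=1.5127
    cross y-line → (3,4), t=2.5800
    cross x-line → (4,4), t=2.6674
    cross x-line → (5,4), t=3.8221 (wall)
  → r_5 = 3.8221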